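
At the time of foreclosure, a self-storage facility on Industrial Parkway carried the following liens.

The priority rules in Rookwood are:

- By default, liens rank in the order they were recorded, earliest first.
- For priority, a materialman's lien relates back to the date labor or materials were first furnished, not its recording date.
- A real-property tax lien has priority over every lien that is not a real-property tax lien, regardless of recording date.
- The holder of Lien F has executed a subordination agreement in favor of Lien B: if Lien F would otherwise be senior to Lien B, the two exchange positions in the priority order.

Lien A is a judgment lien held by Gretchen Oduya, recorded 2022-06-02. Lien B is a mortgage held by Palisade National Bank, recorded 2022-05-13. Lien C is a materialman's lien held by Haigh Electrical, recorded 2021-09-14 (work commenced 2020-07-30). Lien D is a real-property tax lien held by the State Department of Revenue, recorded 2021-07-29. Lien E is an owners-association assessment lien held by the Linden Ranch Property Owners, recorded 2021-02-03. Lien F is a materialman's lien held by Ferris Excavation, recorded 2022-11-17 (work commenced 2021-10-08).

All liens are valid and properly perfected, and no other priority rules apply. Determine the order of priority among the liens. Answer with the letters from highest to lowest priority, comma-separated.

First, effective dates: C relates back to 2020-07-30 (work commenced); F is treated as recorded 2021-10-08, the work-commencement date.
D, as a real-property tax lien, has superpriority and ranks first.
Ordering the rest by effective date: C (2020-07-30), E (2021-02-03), F (2021-10-08), B (2022-05-13), A (2022-06-02).
F would otherwise be senior to B, so under the subordination agreement F and B exchange positions.

D, C, E, B, F, A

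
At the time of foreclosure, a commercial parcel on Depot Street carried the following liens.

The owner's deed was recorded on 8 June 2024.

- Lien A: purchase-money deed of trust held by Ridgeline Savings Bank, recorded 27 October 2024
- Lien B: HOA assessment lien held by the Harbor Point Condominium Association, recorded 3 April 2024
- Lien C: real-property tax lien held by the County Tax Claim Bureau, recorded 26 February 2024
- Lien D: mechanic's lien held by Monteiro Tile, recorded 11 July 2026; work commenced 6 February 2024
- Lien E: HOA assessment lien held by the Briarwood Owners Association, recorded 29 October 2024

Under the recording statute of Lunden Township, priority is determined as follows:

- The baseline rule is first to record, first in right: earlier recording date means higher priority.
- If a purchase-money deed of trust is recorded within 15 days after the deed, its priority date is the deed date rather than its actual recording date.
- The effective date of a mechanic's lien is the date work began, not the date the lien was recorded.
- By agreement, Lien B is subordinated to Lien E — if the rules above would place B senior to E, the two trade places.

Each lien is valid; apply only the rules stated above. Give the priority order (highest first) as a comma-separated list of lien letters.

D, C, E, A, B

Adjusting effective dates: A was recorded 141 days after the deed — beyond 15 days — so no relation-back applies; D's effective date is 6 February 2024, when work began.
Sorted by effective date: D (6 February 2024), C (26 February 2024), B (3 April 2024), A (27 October 2024), E (29 October 2024).
Because B would otherwise rank above E, the subordination swaps them.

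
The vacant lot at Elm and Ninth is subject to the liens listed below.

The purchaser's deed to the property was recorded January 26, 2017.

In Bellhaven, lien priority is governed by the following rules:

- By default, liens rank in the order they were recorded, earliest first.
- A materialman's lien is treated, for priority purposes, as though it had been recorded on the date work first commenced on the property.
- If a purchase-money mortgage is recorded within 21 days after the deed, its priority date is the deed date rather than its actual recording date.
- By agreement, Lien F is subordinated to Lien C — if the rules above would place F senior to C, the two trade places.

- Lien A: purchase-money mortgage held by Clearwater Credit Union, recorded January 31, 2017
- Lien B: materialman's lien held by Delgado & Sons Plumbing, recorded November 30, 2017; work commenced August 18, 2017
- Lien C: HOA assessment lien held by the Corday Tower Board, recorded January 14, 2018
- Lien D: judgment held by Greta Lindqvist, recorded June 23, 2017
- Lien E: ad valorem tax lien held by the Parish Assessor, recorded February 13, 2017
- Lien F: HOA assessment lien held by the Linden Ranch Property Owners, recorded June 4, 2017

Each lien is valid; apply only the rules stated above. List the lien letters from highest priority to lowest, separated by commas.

Effective dates after the stated exceptions: A was recorded within the 21-day window, so its effective date is the deed date January 26, 2017; B's effective date is August 18, 2017, when work began.
By effective date, earliest first: A (January 26, 2017), E (February 13, 2017), F (June 4, 2017), D (June 23, 2017), B (August 18, 2017), C (January 14, 2018).
F would otherwise be senior to C, so under the subordination agreement F and C exchange positions.

A, E, C, D, B, F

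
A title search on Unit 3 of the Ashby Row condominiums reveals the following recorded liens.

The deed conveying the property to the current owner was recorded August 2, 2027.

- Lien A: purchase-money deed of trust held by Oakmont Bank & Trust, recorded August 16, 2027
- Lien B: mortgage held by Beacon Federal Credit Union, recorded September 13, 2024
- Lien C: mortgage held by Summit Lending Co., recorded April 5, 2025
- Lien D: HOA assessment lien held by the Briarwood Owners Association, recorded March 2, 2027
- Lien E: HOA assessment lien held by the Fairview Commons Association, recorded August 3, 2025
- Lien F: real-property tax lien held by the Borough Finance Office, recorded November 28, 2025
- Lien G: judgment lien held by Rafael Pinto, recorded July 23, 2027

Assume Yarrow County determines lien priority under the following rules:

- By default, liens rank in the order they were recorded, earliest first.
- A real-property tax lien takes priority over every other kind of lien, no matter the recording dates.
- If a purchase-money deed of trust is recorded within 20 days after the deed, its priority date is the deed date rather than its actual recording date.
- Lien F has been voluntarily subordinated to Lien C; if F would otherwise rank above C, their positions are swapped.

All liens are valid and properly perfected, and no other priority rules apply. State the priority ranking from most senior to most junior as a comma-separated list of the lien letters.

Effective dates after the stated exceptions: A was recorded within the 20-day window, so its effective date is the deed date August 2, 2027.
F is a real-property tax lien, so it outranks all other liens regardless of date.
Ordering the rest by effective date: B (September 13, 2024), C (April 5, 2025), E (August 3, 2025), D (March 2, 2027), G (July 23, 2027), A (August 2, 2027).
The subordination applies — F was senior to C — so F and C swap.

C, B, F, E, D, G, A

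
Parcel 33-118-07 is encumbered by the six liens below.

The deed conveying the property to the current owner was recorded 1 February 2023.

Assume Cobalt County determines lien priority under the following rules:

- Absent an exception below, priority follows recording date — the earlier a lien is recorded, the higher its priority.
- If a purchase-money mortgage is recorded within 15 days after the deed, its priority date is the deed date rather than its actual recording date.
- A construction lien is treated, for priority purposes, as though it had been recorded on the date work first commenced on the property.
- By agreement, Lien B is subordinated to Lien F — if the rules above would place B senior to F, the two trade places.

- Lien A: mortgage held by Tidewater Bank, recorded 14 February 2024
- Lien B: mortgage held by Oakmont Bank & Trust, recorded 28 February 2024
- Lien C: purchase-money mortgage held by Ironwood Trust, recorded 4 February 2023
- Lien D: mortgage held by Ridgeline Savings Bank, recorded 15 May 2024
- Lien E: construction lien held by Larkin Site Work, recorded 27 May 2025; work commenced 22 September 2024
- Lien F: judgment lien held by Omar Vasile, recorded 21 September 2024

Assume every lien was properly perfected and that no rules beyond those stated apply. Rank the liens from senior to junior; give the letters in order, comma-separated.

C, A, F, D, B, E

Effective dates: C relates back to the deed date 1 February 2023; E's effective date is 22 September 2024, when work began.
By effective date, earliest first: C (1 February 2023), A (14 February 2024), B (28 February 2024), D (15 May 2024), F (21 September 2024), E (22 September 2024).
The subordination applies — B was senior to F — so B and F swap.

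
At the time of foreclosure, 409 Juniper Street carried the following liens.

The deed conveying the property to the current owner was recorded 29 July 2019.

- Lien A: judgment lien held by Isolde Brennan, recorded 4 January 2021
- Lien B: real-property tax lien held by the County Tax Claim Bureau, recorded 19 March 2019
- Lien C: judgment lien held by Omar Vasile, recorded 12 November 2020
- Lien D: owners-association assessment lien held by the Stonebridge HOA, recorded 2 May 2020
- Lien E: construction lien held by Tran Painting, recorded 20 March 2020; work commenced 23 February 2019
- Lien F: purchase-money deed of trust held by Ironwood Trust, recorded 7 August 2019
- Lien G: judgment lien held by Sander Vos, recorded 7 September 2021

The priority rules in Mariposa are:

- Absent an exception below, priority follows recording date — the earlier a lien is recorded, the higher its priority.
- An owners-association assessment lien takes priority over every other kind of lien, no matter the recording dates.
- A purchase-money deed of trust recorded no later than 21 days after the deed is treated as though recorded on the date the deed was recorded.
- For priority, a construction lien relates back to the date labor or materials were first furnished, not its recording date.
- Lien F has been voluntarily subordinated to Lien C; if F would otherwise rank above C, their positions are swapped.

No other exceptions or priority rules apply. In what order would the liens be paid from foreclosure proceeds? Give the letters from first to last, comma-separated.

Effective dates: E is treated as recorded 23 February 2019, the work-commencement date; F relates back to the deed date 29 July 2019.
D is an owners-association assessment lien and takes priority over every other lien.
Remaining liens by effective date: E (23 February 2019), B (19 March 2019), F (29 July 2019), C (12 November 2020), A (4 January 2021), G (7 September 2021).
The subordination applies — F was senior to C — so F and C swap.

D, E, B, C, F, A, G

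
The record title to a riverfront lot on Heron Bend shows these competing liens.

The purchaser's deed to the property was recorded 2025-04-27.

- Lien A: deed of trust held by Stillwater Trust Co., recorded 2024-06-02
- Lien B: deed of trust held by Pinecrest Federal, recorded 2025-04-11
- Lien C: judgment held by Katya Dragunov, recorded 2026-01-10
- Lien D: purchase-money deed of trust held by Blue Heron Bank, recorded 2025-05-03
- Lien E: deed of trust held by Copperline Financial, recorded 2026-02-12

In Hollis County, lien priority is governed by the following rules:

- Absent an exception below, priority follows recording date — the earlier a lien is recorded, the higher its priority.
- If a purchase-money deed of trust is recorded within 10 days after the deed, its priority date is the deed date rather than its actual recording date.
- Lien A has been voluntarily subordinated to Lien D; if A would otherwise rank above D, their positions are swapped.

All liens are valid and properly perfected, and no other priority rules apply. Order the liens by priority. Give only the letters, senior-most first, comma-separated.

D, B, A, C, E

Effective dates: D's effective date is the deed date, 2025-04-27.
By effective date, earliest first: A (2024-06-02), B (2025-04-11), D (2025-04-27), C (2026-01-10), E (2026-02-12).
A would otherwise be senior to D, so under the subordination agreement A and D exchange positions.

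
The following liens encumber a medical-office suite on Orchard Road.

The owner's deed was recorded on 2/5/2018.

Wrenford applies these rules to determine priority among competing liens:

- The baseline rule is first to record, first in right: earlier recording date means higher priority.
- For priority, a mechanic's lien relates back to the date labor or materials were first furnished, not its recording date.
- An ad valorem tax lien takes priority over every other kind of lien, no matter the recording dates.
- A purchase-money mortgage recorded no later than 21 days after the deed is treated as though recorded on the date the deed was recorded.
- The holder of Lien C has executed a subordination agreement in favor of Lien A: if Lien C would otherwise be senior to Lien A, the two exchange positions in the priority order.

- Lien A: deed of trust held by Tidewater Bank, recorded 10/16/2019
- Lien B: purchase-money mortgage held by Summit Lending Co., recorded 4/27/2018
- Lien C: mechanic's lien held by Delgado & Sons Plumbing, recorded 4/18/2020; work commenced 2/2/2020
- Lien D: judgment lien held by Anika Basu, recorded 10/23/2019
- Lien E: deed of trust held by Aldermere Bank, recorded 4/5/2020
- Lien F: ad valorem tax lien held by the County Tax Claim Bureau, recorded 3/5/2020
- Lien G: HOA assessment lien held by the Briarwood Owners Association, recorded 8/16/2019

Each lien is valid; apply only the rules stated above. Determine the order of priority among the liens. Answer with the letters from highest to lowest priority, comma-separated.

F, B, G, A, D, C, E

Effective dates after the stated exceptions: B was recorded 81 days after the deed — beyond 21 days — so no relation-back applies; C's effective date is 2/2/2020, when work began.
F is an ad valorem tax lien, so it outranks all other liens regardless of date.
Remaining liens by effective date: B (4/27/2018), G (8/16/2019), A (10/16/2019), D (10/23/2019), C (2/2/2020), E (4/5/2020).
C already ranks below A; the subordination has no effect.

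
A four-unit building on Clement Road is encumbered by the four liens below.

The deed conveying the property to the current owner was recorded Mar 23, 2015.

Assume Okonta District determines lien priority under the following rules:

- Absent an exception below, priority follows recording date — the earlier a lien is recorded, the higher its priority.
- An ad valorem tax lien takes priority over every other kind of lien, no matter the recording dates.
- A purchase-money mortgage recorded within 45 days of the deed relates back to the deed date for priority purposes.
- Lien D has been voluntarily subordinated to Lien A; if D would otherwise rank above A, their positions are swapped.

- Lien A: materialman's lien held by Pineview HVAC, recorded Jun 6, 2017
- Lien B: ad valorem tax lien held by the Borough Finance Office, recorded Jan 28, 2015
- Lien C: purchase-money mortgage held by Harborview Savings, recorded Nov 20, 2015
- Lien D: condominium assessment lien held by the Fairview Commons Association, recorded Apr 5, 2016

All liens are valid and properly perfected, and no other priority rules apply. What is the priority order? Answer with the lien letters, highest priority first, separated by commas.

B, C, A, D

First, effective dates: C missed the 45-day window (242 days after the deed), so its recording date stands.
B, as an ad valorem tax lien, has superpriority and ranks first.
Among the remaining liens, by effective date: C (Nov 20, 2015), D (Apr 5, 2016), A (Jun 6, 2017).
D is senior to A before the subordination, so the two trade places.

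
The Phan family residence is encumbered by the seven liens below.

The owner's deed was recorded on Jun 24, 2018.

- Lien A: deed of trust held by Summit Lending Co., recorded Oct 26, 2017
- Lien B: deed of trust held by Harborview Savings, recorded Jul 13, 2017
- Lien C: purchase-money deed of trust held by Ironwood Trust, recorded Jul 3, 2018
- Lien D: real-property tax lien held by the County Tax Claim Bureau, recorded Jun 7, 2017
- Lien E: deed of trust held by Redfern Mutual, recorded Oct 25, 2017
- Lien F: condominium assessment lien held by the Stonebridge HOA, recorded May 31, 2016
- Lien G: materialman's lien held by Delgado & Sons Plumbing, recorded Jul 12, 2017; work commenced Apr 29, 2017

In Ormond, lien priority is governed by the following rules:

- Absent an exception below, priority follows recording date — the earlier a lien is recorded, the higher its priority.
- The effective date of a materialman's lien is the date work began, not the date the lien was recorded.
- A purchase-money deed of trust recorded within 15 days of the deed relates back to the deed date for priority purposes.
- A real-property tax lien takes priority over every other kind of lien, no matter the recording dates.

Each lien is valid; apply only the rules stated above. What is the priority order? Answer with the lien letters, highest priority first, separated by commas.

D, F, G, B, E, A, C

Effective dates after the stated exceptions: C's effective date is the deed date, Jun 24, 2018; G's effective date is Apr 29, 2017, when work began.
As a real-property tax lien, D is senior to every other lien.
Among the remaining liens, by effective date: F (May 31, 2016), G (Apr 29, 2017), B (Jul 13, 2017), E (Oct 25, 2017), A (Oct 26, 2017), C (Jun 24, 2018).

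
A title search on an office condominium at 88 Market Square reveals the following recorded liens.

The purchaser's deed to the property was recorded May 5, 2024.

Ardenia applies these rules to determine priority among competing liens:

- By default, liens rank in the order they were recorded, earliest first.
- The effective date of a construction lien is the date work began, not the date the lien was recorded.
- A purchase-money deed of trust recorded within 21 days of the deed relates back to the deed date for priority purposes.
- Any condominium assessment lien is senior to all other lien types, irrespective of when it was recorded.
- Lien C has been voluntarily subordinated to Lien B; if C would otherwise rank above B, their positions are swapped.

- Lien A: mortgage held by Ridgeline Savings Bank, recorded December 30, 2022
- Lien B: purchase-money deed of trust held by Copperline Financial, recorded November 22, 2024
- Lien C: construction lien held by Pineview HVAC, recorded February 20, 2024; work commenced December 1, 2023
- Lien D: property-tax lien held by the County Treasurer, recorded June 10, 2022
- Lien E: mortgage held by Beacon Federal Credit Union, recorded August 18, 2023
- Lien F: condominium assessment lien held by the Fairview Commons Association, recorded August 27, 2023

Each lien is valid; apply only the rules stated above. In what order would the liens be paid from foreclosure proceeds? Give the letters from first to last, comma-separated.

F, D, A, E, B, C

Effective dates: B missed the 21-day window (201 days after the deed), so its recording date stands; C's effective date is December 1, 2023, when work began.
F is a condominium assessment lien, so it outranks all other liens regardless of date.
Remaining liens by effective date: D (June 10, 2022), A (December 30, 2022), E (August 18, 2023), C (December 1, 2023), B (November 22, 2024).
The subordination applies — C was senior to B — so C and B swap.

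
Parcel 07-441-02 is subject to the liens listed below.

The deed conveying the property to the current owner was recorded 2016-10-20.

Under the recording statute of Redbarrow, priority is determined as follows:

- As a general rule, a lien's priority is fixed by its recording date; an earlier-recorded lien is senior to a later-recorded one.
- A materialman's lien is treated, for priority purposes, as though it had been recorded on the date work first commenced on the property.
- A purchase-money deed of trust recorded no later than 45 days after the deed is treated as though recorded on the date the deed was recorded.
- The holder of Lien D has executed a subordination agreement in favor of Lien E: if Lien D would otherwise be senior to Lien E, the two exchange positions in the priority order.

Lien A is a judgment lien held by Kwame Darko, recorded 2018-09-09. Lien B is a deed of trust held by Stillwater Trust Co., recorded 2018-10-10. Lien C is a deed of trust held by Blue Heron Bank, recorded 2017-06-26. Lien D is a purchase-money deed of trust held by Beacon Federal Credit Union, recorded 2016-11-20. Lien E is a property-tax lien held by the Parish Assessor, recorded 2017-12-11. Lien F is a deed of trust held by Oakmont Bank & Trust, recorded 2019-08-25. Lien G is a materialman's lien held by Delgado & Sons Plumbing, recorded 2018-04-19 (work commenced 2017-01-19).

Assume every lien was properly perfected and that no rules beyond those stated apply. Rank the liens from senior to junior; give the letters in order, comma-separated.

Adjusting effective dates: D was recorded within the 45-day window, so its effective date is the deed date 2016-10-20; G is treated as recorded 2017-01-19, the work-commencement date.
Sorted by effective date: D (2016-10-20), G (2017-01-19), C (2017-06-26), E (2017-12-11), A (2018-09-09), B (2018-10-10), F (2019-08-25).
Because D would otherwise rank above E, the subordination swaps them.

E, G, C, D, A, B, F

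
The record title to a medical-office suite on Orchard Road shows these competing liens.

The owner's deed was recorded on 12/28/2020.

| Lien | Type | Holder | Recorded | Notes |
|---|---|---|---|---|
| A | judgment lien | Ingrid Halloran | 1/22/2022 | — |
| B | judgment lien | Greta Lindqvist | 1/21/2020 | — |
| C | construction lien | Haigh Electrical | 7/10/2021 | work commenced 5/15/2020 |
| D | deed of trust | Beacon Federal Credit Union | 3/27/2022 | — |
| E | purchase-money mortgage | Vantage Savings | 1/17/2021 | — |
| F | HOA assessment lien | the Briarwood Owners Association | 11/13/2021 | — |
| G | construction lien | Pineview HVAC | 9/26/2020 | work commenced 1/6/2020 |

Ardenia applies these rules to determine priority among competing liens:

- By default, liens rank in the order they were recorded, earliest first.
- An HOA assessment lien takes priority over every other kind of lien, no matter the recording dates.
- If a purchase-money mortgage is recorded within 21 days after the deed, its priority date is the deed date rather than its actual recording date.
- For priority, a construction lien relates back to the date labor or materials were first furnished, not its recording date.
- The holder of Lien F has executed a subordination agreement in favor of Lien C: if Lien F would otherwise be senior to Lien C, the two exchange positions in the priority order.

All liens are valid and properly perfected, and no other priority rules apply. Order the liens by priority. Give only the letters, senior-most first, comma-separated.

Effective dates after the stated exceptions: C is treated as recorded 5/15/2020, the work-commencement date; E relates back to the deed date 12/28/2020; G's effective date is 1/6/2020, when work began.
F is an HOA assessment lien, so it outranks all other liens regardless of date.
The other liens, earliest effective date first: G (1/6/2020), B (1/21/2020), C (5/15/2020), E (12/28/2020), A (1/22/2022), D (3/27/2022).
Because F would otherwise rank above C, the subordination swaps them.

C, G, B, F, E, A, D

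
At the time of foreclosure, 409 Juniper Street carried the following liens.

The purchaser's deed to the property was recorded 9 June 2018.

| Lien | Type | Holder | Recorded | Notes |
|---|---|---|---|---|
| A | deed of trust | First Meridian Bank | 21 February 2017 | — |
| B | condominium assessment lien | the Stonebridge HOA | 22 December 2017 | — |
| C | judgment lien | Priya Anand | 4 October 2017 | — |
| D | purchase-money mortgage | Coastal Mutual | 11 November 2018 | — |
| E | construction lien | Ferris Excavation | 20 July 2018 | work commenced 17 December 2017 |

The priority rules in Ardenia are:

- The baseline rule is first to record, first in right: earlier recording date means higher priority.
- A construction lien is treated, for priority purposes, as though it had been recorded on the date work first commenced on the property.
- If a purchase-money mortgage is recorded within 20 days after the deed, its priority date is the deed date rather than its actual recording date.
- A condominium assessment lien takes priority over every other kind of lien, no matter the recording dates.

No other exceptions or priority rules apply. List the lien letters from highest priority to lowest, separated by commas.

Effective dates after the stated exceptions: D was recorded 155 days after the deed, outside the 20-day window, so it keeps its recording date; E is treated as recorded 17 December 2017, the work-commencement date.
B is a condominium assessment lien, so it outranks all other liens regardless of date.
Remaining liens by effective date: A (21 February 2017), C (4 October 2017), E (17 December 2017), D (11 November 2018).

B, A, C, E, D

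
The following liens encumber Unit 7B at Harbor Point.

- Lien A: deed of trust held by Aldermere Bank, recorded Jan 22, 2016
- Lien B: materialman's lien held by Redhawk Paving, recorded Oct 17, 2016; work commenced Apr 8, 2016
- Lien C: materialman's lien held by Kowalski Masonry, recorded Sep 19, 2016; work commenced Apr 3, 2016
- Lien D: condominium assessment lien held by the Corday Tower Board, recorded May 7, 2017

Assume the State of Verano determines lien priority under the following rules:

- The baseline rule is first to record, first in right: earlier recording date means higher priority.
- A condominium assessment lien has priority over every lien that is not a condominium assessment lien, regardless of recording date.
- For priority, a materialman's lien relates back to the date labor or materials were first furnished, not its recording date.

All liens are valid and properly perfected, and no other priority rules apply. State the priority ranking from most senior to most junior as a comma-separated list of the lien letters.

D, A, C, B

First, effective dates: B is treated as recorded Apr 8, 2016, the work-commencement date; C's effective date is Apr 3, 2016, when work began.
As a condominium assessment lien, D is senior to every other lien.
Remaining liens by effective date: A (Jan 22, 2016), C (Apr 3, 2016), B (Apr 8, 2016).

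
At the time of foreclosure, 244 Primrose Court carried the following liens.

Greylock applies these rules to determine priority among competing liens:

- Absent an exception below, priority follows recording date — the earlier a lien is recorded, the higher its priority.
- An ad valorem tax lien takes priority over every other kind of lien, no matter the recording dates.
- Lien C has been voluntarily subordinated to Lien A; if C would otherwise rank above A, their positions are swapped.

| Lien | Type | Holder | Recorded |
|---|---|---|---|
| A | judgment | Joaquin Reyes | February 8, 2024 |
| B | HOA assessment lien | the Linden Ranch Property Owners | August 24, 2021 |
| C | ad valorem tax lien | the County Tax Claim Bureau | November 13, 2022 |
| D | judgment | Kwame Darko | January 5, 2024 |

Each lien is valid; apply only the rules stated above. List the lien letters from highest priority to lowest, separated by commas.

C, as an ad valorem tax lien, has superpriority and ranks first.
Among the remaining liens, by effective date: B (August 24, 2021), D (January 5, 2024), A (February 8, 2024).
The subordination applies — C was senior to A — so C and A swap.

A, B, D, C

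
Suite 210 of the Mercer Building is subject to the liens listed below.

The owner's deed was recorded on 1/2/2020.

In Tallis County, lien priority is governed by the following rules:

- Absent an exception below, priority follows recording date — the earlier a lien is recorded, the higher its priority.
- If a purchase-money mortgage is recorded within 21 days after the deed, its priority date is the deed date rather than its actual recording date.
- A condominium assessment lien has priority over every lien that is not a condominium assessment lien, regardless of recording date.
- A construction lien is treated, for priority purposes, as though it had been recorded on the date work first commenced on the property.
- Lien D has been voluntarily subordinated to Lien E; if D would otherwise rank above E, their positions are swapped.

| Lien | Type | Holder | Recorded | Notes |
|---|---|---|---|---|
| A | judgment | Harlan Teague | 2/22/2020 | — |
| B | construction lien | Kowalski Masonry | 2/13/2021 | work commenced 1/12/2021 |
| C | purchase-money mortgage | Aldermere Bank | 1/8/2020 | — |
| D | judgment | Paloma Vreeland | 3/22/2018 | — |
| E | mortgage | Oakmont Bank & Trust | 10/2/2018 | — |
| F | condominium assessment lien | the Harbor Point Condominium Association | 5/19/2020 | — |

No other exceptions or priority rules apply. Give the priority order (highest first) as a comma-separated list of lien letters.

Effective dates after the stated exceptions: B is treated as recorded 1/12/2021, the work-commencement date; C was recorded within the 21-day window, so its effective date is the deed date 1/2/2020.
F, as a condominium assessment lien, has superpriority and ranks first.
Remaining liens by effective date: D (3/22/2018), E (10/2/2018), C (1/2/2020), A (2/22/2020), B (1/12/2021).
Because D would otherwise rank above E, the subordination swaps them.

F, E, D, C, A, B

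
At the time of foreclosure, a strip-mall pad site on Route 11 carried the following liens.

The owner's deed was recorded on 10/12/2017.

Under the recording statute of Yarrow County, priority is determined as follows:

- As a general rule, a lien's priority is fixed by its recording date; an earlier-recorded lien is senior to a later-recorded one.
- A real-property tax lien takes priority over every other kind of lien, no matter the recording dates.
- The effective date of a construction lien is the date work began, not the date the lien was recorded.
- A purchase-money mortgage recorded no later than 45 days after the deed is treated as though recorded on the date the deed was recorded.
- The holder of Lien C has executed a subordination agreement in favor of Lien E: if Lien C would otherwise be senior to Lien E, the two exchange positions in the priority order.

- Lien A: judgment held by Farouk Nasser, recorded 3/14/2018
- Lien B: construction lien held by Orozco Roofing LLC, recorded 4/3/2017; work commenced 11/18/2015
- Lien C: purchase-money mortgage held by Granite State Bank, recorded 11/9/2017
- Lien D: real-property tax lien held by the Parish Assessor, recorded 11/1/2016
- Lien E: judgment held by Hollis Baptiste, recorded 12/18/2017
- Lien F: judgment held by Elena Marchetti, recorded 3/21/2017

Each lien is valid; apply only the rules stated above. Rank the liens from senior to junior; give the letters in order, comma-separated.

Effective dates after the stated exceptions: B relates back to 11/18/2015 (work commenced); C was recorded within the 45-day window, so its effective date is the deed date 10/12/2017.
D is a real-property tax lien, so it outranks all other liens regardless of date.
Among the remaining liens, by effective date: B (11/18/2015), F (3/21/2017), C (10/12/2017), E (12/18/2017), A (3/14/2018).
C is senior to E before the subordination, so the two trade places.

D, B, F, E, C, A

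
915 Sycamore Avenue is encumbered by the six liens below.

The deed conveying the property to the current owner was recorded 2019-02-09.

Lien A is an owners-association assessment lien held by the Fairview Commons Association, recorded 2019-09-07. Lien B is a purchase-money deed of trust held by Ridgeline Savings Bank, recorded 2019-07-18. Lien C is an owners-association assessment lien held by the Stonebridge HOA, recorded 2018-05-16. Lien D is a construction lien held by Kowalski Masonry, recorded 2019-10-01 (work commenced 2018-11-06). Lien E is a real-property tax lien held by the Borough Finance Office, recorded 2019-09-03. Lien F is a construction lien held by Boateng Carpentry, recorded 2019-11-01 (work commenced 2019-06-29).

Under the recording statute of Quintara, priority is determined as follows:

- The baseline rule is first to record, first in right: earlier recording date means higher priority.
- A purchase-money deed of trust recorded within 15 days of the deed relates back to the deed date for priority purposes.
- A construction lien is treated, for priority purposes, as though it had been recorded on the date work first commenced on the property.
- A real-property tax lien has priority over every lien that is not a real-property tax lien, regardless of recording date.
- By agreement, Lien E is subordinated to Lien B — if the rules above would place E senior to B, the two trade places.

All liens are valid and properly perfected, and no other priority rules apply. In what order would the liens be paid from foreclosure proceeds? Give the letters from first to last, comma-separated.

Effective dates: B was recorded 159 days after the deed, outside the 15-day window, so it keeps its recording date; D's effective date is 2018-11-06, when work began; F is treated as recorded 2019-06-29, the work-commencement date.
E is a real-property tax lien and takes priority over every other lien.
Ordering the rest by effective date: C (2018-05-16), D (2018-11-06), F (2019-06-29), B (2019-07-18), A (2019-09-07).
The subordination applies — E was senior to B — so E and B swap.

B, C, D, F, E, A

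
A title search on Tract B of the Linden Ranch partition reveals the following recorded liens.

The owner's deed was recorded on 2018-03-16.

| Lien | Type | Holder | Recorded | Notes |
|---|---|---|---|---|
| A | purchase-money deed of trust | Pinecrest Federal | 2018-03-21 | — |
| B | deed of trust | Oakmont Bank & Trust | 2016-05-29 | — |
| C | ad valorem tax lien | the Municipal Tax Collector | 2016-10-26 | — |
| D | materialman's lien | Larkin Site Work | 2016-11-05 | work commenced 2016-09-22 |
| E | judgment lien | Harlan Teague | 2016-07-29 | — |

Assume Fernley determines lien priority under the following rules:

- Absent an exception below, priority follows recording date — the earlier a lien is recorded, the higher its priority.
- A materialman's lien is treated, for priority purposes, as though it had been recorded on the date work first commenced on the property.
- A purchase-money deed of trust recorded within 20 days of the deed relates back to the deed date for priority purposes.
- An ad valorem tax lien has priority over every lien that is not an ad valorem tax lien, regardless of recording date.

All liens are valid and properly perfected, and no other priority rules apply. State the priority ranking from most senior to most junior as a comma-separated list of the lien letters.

First, effective dates: A's effective date is the deed date, 2018-03-16; D's effective date is 2016-09-22, when work began.
C, as an ad valorem tax lien, has superpriority and ranks first.
Ordering the rest by effective date: B (2016-05-29), E (2016-07-29), D (2016-09-22), A (2018-03-16).

C, B, E, D, A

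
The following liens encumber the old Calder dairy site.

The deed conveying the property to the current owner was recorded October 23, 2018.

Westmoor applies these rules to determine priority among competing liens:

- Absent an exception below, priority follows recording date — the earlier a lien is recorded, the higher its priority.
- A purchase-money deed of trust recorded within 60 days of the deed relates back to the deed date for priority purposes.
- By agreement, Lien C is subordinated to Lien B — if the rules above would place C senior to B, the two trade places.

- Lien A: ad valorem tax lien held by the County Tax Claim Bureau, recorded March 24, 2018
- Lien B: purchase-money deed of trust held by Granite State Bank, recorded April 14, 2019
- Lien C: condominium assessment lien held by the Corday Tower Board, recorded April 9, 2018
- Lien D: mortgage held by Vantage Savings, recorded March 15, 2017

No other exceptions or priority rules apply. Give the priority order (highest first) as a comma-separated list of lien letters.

Effective dates after the stated exceptions: B missed the 60-day window (173 days after the deed), so its recording date stands.
By effective date: D (March 15, 2017), A (March 24, 2018), C (April 9, 2018), B (April 14, 2019).
C is senior to B before the subordination, so the two trade places.

D, A, B, C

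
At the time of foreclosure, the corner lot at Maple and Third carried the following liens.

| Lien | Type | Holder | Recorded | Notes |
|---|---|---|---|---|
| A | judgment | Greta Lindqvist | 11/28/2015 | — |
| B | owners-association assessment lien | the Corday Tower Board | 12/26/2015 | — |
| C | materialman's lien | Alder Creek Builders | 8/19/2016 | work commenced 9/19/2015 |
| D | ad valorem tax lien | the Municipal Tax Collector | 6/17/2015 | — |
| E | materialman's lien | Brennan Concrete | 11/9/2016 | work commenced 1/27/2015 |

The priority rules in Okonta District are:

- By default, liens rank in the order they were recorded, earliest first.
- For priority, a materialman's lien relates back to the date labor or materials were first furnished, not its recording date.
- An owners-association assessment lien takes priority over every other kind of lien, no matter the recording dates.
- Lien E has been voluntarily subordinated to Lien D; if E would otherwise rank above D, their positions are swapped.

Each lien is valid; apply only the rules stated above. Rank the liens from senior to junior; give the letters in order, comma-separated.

B, D, E, C, A

Effective dates after the stated exceptions: C is treated as recorded 9/19/2015, the work-commencement date; E is treated as recorded 1/27/2015, the work-commencement date.
As an owners-association assessment lien, B is senior to every other lien.
Ordering the rest by effective date: E (1/27/2015), D (6/17/2015), C (9/19/2015), A (11/28/2015).
E is senior to D before the subordination, so the two trade places.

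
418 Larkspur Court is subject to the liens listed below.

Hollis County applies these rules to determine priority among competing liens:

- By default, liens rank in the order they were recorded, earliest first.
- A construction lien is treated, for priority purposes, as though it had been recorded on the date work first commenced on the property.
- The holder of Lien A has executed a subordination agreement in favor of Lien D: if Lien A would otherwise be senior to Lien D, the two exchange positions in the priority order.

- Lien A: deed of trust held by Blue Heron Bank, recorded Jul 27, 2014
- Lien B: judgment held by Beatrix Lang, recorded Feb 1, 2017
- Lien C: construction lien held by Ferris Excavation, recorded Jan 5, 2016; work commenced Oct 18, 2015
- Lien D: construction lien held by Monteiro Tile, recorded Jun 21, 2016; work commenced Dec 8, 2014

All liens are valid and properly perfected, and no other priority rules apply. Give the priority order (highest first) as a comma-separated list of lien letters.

D, A, C, B

Adjusting effective dates: C relates back to Oct 18, 2015 (work commenced); D is treated as recorded Dec 8, 2014, the work-commencement date.
Sorted by effective date: A (Jul 27, 2014), D (Dec 8, 2014), C (Oct 18, 2015), B (Feb 1, 2017).
A would otherwise be senior to D, so under the subordination agreement A and D exchange positions.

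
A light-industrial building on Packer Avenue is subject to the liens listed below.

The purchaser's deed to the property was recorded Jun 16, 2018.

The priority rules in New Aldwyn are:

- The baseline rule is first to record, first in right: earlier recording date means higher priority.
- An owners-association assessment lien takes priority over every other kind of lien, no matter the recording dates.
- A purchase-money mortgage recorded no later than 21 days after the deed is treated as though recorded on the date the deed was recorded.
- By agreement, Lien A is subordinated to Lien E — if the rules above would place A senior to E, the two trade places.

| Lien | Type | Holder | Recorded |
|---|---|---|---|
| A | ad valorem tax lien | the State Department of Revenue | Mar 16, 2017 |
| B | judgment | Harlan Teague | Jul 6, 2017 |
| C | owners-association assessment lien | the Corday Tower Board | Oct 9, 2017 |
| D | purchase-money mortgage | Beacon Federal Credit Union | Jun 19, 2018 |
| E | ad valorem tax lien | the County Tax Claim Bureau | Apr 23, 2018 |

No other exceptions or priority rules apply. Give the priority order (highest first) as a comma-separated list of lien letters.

C, E, B, A, D

First, effective dates: D's effective date is the deed date, Jun 16, 2018.
C, as an owners-association assessment lien, has superpriority and ranks first.
Among the remaining liens, by effective date: A (Mar 16, 2017), B (Jul 6, 2017), E (Apr 23, 2018), D (Jun 16, 2018).
A is senior to E before the subordination, so the two trade places.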